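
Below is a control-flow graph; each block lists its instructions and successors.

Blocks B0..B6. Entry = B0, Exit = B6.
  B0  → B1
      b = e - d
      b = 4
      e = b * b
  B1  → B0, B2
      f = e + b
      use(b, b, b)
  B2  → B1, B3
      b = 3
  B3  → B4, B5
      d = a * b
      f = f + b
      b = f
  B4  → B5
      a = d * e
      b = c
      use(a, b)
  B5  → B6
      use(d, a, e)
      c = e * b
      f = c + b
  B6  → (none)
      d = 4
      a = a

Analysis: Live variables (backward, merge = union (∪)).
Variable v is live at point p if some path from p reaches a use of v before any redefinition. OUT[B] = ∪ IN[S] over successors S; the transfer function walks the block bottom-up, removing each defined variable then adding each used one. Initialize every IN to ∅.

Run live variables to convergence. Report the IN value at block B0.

Answer: {a, c, d, e}

Trace:
Fixpoint table:
  B0:  IN={a, c, d, e}  OUT={a, b, c, d, e}
  B1:  IN={a, b, c, d, e}  OUT={a, c, d, e, f}
  B2:  IN={a, c, d, e, f}  OUT={a, b, c, d, e, f}
  B3:  IN={a, b, c, e, f}  OUT={a, b, c, d, e}
  B4:  IN={c, d, e}  OUT={a, b, d, e}
  B5:  IN={a, b, d, e}  OUT={a}
  B6:  IN={a}  OUT={}

Merge at B0: OUT[B0] = IN[B1] = {a, b, c, d, e}
Applying B0's transfer function to that OUT value gives IN[B0] (row B0 above).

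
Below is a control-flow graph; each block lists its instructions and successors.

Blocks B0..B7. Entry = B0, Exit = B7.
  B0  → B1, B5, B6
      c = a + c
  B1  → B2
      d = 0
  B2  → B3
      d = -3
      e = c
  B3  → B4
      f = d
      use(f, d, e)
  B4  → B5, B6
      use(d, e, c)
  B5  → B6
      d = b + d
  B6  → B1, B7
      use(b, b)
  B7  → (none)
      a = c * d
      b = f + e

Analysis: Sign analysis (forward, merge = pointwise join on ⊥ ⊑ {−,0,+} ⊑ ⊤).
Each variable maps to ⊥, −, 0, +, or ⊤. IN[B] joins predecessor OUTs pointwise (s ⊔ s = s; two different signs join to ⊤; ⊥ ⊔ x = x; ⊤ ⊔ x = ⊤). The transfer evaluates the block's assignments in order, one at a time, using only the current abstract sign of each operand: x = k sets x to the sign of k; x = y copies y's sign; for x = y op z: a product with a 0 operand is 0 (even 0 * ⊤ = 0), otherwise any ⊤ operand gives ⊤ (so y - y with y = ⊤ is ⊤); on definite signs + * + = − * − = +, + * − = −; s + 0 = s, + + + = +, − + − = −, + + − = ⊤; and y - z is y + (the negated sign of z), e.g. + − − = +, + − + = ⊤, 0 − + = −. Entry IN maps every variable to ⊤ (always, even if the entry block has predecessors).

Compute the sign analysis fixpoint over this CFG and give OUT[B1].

Per-block solution:
  B0:   IN=(all ⊤)   OUT=(all ⊤)
  B1:   IN=(all ⊤)   OUT={d:0; rest ⊤}
  B2:   IN={d:0; rest ⊤}   OUT={d:-; rest ⊤}
  B3:   IN={d:-; rest ⊤}   OUT={d:-, f:-; rest ⊤}
  B4:   IN={d:-, f:-; rest ⊤}   OUT={d:-, f:-; rest ⊤}
  B5:   IN=(all ⊤)   OUT=(all ⊤)
  B6:   IN=(all ⊤)   OUT=(all ⊤)
  B7:   IN=(all ⊤)   OUT=(all ⊤)

Merge at B1: IN[B1] = OUT[B0] ⊔ OUT[B6] = {a: ⊤, b: ⊤, c: ⊤, d: ⊤, e: ⊤, f: ⊤}
Applying B1's transfer function to that IN value gives OUT[B1] (row B1 above).

Answer: {a: ⊤, b: ⊤, c: ⊤, d: 0, e: ⊤, f: ⊤}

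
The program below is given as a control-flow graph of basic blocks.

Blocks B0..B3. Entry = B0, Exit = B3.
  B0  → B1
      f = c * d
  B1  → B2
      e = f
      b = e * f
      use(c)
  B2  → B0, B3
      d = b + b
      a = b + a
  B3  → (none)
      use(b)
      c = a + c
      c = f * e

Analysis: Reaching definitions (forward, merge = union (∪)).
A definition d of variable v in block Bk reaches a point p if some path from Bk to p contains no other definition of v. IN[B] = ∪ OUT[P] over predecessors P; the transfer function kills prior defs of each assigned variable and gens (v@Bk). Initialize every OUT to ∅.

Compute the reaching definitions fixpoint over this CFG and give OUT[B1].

Answer: {a@B2, b@B1, d@B2, e@B1, f@B0}

Working:
Per-block solution:
  B0: | IN={a@B2, b@B1, d@B2, e@B1, f@B0} | OUT={a@B2, b@B1, d@B2, e@B1, f@B0}
  B1: | IN={a@B2, b@B1, d@B2, e@B1, f@B0} | OUT={a@B2, b@B1, d@B2, e@B1, f@B0}
  B2: | IN={a@B2, b@B1, d@B2, e@B1, f@B0} | OUT={a@B2, b@B1, d@B2, e@B1, f@B0}
  B3: | IN={a@B2, b@B1, d@B2, e@B1, f@B0} | OUT={a@B2, b@B1, c@B3, d@B2, e@B1, f@B0}

Merge at B1: IN[B1] = OUT[B0] = {a@B2, b@B1, d@B2, e@B1, f@B0}
Applying B1's transfer function to that IN value gives OUT[B1] (row B1 above).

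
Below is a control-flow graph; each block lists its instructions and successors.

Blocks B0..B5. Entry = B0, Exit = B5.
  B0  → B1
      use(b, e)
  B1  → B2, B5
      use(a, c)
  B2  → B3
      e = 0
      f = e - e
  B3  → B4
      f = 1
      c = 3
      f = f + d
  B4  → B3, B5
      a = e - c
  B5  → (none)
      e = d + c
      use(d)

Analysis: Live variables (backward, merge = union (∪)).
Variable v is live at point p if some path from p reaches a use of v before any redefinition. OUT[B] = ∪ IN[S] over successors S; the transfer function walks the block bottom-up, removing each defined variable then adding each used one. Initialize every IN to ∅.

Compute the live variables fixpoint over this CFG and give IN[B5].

Answer: {c, d}

Derivation:
Converged values:
  B0:  IN={a, b, c, d, e}  OUT={a, c, d}
  B1:  IN={a, c, d}  OUT={c, d}
  B2:  IN={d}  OUT={d, e}
  B3:  IN={d, e}  OUT={c, d, e}
  B4:  IN={c, d, e}  OUT={c, d, e}
  B5:  IN={c, d}  OUT={}

B5 is the boundary node: OUT[B5] = {}
Applying B5's transfer function to that OUT value gives IN[B5] (row B5 above).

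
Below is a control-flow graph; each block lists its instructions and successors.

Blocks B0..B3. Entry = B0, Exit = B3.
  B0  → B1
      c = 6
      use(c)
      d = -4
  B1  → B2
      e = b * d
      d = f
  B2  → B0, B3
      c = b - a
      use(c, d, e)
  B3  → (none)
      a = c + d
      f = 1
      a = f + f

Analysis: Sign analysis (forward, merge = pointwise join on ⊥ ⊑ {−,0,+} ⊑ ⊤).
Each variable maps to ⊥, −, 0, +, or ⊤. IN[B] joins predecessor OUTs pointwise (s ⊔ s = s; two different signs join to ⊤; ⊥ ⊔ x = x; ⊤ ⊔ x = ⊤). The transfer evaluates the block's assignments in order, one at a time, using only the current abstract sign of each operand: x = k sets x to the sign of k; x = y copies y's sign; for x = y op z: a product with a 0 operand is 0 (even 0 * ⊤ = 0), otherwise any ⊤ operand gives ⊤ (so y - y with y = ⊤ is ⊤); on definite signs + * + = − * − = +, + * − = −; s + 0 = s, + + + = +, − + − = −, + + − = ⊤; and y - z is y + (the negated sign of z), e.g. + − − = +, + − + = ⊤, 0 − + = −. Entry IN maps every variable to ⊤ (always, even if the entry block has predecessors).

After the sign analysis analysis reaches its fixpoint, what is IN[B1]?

Answer: {a: ⊤, b: ⊤, c: +, d: -, e: ⊤, f: ⊤}

Trace:
Fixpoint table:
  B0: | IN=(all ⊤) | OUT={c:+, d:-; rest ⊤}
  B1: | IN={c:+, d:-; rest ⊤} | OUT={c:+; rest ⊤}
  B2: | IN={c:+; rest ⊤} | OUT=(all ⊤)
  B3: | IN=(all ⊤) | OUT={a:+, f:+; rest ⊤}

Merge at B1: IN[B1] = OUT[B0] = {a: ⊤, b: ⊤, c: +, d: -, e: ⊤, f: ⊤}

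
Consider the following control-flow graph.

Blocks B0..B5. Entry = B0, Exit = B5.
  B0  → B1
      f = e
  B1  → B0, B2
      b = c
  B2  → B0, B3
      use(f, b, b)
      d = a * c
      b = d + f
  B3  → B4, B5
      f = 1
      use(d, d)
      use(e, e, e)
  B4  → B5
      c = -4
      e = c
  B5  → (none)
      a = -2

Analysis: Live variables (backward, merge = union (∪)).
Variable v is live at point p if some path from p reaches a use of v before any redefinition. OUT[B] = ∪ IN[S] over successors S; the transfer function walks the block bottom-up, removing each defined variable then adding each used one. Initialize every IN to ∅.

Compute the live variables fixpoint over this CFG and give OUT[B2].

Converged values:
  B0:  IN={a, c, e}  OUT={a, c, e, f}
  B1:  IN={a, c, e, f}  OUT={a, b, c, e, f}
  B2:  IN={a, b, c, e, f}  OUT={a, c, d, e}
  B3:  IN={d, e}  OUT={}
  B4:  IN={}  OUT={}
  B5:  IN={}  OUT={}

Merge at B2: OUT[B2] = IN[B0] ⊔ IN[B3] = {a, c, d, e}

Answer: {a, c, d, e}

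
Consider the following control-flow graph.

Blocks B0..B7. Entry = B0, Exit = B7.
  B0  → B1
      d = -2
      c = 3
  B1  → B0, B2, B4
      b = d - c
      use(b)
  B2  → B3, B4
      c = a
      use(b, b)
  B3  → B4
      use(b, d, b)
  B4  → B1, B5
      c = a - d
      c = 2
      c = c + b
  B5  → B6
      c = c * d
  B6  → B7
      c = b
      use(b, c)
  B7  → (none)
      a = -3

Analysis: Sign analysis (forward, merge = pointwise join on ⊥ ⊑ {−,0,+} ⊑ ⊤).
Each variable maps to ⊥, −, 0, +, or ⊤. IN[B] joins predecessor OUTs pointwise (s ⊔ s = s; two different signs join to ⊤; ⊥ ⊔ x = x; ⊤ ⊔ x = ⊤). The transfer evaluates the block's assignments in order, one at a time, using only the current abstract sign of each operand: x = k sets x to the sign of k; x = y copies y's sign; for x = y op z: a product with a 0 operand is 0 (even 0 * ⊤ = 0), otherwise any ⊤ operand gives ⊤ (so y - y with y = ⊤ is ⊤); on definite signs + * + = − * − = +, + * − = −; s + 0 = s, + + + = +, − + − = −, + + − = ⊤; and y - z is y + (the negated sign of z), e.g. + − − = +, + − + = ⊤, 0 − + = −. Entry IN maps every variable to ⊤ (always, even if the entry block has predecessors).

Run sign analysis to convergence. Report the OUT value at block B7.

Answer: {a: -, b: ⊤, c: ⊤, d: -, e: ⊤, f: ⊤}

Working:
Converged values:
  B0:   IN=(all ⊤)   OUT={c:+, d:-; rest ⊤}
  B1:   IN={d:-; rest ⊤}   OUT={d:-; rest ⊤}
  B2:   IN={d:-; rest ⊤}   OUT={d:-; rest ⊤}
  B3:   IN={d:-; rest ⊤}   OUT={d:-; rest ⊤}
  B4:   IN={d:-; rest ⊤}   OUT={d:-; rest ⊤}
  B5:   IN={d:-; rest ⊤}   OUT={d:-; rest ⊤}
  B6:   IN={d:-; rest ⊤}   OUT={d:-; rest ⊤}
  B7:   IN={d:-; rest ⊤}   OUT={a:-, d:-; rest ⊤}

Merge at B7: IN[B7] = OUT[B6] = {a: ⊤, b: ⊤, c: ⊤, d: -, e: ⊤, f: ⊤}
Applying B7's transfer function to that IN value gives OUT[B7] (row B7 above).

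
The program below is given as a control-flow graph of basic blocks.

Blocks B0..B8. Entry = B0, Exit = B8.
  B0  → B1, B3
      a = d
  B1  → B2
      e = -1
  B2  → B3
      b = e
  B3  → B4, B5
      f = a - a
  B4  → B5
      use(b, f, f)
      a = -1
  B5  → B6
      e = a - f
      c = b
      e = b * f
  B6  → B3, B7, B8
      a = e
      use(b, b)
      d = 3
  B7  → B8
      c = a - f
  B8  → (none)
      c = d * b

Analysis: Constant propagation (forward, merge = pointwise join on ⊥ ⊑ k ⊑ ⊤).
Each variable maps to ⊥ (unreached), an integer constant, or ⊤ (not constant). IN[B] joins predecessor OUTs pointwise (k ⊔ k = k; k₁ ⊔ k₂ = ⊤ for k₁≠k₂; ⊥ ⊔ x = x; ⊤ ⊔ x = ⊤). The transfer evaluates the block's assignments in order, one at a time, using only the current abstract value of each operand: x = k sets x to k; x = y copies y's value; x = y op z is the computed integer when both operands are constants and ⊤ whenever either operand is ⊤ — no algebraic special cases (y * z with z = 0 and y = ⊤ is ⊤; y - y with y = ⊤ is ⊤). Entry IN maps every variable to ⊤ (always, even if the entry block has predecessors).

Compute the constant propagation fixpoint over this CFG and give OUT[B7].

Answer: {a: ⊤, b: ⊤, c: ⊤, d: 3, e: ⊤, f: ⊤}

Derivation:
Per-block solution:
  B0: | IN=(all ⊤) | OUT=(all ⊤)
  B1: | IN=(all ⊤) | OUT={e:-1; rest ⊤}
  B2: | IN={e:-1; rest ⊤} | OUT={b:-1, e:-1; rest ⊤}
  B3: | IN=(all ⊤) | OUT=(all ⊤)
  B4: | IN=(all ⊤) | OUT={a:-1; rest ⊤}
  B5: | IN=(all ⊤) | OUT=(all ⊤)
  B6: | IN=(all ⊤) | OUT={d:3; rest ⊤}
  B7: | IN={d:3; rest ⊤} | OUT={d:3; rest ⊤}
  B8: | IN={d:3; rest ⊤} | OUT={d:3; rest ⊤}

Merge at B7: IN[B7] = OUT[B6] = {a: ⊤, b: ⊤, c: ⊤, d: 3, e: ⊤, f: ⊤}
Applying B7's transfer function to that IN value gives OUT[B7] (row B7 above).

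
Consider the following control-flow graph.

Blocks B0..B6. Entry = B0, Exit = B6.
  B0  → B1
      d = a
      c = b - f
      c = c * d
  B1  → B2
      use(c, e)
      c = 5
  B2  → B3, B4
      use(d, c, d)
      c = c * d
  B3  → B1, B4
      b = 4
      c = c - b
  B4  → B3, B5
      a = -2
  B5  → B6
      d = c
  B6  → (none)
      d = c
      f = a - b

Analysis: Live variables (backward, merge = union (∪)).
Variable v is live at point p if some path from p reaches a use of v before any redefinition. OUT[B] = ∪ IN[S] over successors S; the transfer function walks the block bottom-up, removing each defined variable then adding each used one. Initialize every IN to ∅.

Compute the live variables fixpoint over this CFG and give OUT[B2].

Answer: {b, c, d, e}

Derivation:
Per-block solution:
  B0:  IN={a, b, e, f}  OUT={b, c, d, e}
  B1:  IN={b, c, d, e}  OUT={b, c, d, e}
  B2:  IN={b, c, d, e}  OUT={b, c, d, e}
  B3:  IN={c, d, e}  OUT={b, c, d, e}
  B4:  IN={b, c, d, e}  OUT={a, b, c, d, e}
  B5:  IN={a, b, c}  OUT={a, b, c}
  B6:  IN={a, b, c}  OUT={}

Merge at B2: OUT[B2] = IN[B3] ⊔ IN[B4] = {b, c, d, e}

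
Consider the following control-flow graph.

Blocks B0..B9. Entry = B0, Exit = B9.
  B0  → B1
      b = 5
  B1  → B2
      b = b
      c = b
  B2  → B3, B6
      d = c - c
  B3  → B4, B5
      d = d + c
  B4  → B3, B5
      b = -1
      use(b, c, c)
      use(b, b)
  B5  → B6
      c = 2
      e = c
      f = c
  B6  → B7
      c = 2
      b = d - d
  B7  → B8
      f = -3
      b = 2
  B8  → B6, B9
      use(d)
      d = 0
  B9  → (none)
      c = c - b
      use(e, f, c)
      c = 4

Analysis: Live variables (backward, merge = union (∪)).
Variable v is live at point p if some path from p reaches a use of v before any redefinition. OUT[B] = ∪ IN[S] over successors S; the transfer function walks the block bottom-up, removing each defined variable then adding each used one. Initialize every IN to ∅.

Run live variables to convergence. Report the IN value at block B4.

Answer: {c, d}

Working:
Fixpoint table:
  B0:   IN={e}   OUT={b, e}
  B1:   IN={b, e}   OUT={c, e}
  B2:   IN={c, e}   OUT={c, d, e}
  B3:   IN={c, d}   OUT={c, d}
  B4:   IN={c, d}   OUT={c, d}
  B5:   IN={d}   OUT={d, e}
  B6:   IN={d, e}   OUT={c, d, e}
  B7:   IN={c, d, e}   OUT={b, c, d, e, f}
  B8:   IN={b, c, d, e, f}   OUT={b, c, d, e, f}
  B9:   IN={b, c, e, f}   OUT={}

Merge at B4: OUT[B4] = IN[B3] ⊔ IN[B5] = {c, d}
Applying B4's transfer function to that OUT value gives IN[B4] (row B4 above).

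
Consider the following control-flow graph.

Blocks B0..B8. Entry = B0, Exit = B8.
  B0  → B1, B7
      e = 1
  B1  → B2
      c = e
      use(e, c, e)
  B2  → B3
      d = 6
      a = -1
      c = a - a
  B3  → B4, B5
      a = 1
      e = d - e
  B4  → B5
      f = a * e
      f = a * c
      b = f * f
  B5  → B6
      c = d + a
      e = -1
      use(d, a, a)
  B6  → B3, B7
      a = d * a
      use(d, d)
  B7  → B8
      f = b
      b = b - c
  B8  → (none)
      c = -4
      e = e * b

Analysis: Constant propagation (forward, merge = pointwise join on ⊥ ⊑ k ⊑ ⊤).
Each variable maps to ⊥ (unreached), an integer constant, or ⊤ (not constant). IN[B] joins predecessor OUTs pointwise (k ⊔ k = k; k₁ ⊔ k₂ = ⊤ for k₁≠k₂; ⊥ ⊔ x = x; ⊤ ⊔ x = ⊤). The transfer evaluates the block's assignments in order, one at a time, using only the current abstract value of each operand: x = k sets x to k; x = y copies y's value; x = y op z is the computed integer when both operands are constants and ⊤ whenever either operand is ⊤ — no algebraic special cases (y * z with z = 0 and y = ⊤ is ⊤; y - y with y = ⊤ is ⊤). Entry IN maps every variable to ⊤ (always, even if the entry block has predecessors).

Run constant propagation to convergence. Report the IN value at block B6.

Converged values:
  B0: | IN=(all ⊤) | OUT={e:1; rest ⊤}
  B1: | IN={e:1; rest ⊤} | OUT={c:1, e:1; rest ⊤}
  B2: | IN={c:1, e:1; rest ⊤} | OUT={a:-1, c:0, d:6, e:1; rest ⊤}
  B3: | IN={d:6; rest ⊤} | OUT={a:1, d:6; rest ⊤}
  B4: | IN={a:1, d:6; rest ⊤} | OUT={a:1, d:6; rest ⊤}
  B5: | IN={a:1, d:6; rest ⊤} | OUT={a:1, c:7, d:6, e:-1; rest ⊤}
  B6: | IN={a:1, c:7, d:6, e:-1; rest ⊤} | OUT={a:6, c:7, d:6, e:-1; rest ⊤}
  B7: | IN=(all ⊤) | OUT=(all ⊤)
  B8: | IN=(all ⊤) | OUT={c:-4; rest ⊤}

Merge at B6: IN[B6] = OUT[B5] = {a: 1, b: ⊤, c: 7, d: 6, e: -1, f: ⊤}

Answer: {a: 1, b: ⊤, c: 7, d: 6, e: -1, f: ⊤}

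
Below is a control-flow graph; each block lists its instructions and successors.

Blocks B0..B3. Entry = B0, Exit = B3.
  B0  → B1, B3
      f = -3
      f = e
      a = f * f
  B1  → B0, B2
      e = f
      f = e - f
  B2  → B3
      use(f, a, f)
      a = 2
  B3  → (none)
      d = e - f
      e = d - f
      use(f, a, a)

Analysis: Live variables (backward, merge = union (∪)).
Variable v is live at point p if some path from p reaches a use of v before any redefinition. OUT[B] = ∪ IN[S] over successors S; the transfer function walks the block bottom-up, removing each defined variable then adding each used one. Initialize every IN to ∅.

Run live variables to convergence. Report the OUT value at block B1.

Converged values:
  B0: | IN={e} | OUT={a, e, f}
  B1: | IN={a, f} | OUT={a, e, f}
  B2: | IN={a, e, f} | OUT={a, e, f}
  B3: | IN={a, e, f} | OUT={}

Merge at B1: OUT[B1] = IN[B0] ⊔ IN[B2] = {a, e, f}

Answer: {a, e, f}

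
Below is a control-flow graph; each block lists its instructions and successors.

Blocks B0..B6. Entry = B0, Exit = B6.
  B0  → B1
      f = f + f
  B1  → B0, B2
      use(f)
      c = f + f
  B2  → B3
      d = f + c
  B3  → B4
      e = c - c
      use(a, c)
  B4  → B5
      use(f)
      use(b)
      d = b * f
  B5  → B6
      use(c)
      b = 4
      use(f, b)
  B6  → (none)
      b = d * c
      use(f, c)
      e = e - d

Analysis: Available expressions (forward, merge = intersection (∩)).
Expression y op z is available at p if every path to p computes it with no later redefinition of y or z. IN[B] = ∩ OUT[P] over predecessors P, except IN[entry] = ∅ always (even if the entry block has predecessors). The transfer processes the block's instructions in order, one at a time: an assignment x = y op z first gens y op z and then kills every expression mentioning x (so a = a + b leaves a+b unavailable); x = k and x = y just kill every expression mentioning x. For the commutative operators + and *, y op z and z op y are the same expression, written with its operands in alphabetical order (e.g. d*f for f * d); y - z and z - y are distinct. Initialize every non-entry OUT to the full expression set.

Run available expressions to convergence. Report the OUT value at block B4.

Answer: {b*f, c+f, c-c, f+f}

Working:
Per-block solution:
  B0:   IN={}   OUT={}
  B1:   IN={}   OUT={f+f}
  B2:   IN={f+f}   OUT={c+f, f+f}
  B3:   IN={c+f, f+f}   OUT={c+f, c-c, f+f}
  B4:   IN={c+f, c-c, f+f}   OUT={b*f, c+f, c-c, f+f}
  B5:   IN={b*f, c+f, c-c, f+f}   OUT={c+f, c-c, f+f}
  B6:   IN={c+f, c-c, f+f}   OUT={c*d, c+f, c-c, f+f}

Merge at B4: IN[B4] = OUT[B3] = {c+f, c-c, f+f}
Applying B4's transfer function to that IN value gives OUT[B4] (row B4 above).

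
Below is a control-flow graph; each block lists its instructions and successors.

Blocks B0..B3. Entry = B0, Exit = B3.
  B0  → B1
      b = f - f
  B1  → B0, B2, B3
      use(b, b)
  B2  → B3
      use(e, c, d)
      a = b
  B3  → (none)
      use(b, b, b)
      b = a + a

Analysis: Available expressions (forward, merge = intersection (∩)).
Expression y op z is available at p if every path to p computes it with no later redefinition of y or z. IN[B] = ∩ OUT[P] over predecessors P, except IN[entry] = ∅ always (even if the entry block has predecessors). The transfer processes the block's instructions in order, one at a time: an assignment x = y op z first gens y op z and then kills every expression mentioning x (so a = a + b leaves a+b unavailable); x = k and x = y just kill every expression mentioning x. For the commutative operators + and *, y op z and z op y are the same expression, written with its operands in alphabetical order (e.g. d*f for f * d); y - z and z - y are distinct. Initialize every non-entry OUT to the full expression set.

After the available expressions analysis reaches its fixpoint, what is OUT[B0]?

Per-block solution:
  B0:   IN={}   OUT={f-f}
  B1:   IN={f-f}   OUT={f-f}
  B2:   IN={f-f}   OUT={f-f}
  B3:   IN={f-f}   OUT={a+a, f-f}

Merge at B0 (entry node, so the boundary value {} is joined with the incoming edge(s)): IN[B0] = {} ∩ OUT[B1] = {}
Applying B0's transfer function to that IN value gives OUT[B0] (row B0 above).

Answer: {f-f}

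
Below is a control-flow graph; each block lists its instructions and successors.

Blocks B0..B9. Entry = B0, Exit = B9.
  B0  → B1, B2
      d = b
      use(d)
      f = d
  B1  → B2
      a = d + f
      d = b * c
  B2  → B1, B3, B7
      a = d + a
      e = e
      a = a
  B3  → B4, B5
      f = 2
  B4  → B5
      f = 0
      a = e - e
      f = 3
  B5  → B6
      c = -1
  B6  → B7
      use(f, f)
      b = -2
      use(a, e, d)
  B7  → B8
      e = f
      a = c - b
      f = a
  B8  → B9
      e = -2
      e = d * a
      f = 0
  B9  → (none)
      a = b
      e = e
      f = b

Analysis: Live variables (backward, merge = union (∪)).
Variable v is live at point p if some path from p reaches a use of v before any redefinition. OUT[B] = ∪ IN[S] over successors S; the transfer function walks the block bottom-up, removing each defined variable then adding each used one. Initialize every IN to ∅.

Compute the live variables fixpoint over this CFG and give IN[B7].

Answer: {b, c, d, f}

Trace:
Converged values:
  B0:   IN={a, b, c, e}   OUT={a, b, c, d, e, f}
  B1:   IN={b, c, d, e, f}   OUT={a, b, c, d, e, f}
  B2:   IN={a, b, c, d, e, f}   OUT={a, b, c, d, e, f}
  B3:   IN={a, d, e}   OUT={a, d, e, f}
  B4:   IN={d, e}   OUT={a, d, e, f}
  B5:   IN={a, d, e, f}   OUT={a, c, d, e, f}
  B6:   IN={a, c, d, e, f}   OUT={b, c, d, f}
  B7:   IN={b, c, d, f}   OUT={a, b, d}
  B8:   IN={a, b, d}   OUT={b, e}
  B9:   IN={b, e}   OUT={}

Merge at B7: OUT[B7] = IN[B8] = {a, b, d}
Applying B7's transfer function to that OUT value gives IN[B7] (row B7 above).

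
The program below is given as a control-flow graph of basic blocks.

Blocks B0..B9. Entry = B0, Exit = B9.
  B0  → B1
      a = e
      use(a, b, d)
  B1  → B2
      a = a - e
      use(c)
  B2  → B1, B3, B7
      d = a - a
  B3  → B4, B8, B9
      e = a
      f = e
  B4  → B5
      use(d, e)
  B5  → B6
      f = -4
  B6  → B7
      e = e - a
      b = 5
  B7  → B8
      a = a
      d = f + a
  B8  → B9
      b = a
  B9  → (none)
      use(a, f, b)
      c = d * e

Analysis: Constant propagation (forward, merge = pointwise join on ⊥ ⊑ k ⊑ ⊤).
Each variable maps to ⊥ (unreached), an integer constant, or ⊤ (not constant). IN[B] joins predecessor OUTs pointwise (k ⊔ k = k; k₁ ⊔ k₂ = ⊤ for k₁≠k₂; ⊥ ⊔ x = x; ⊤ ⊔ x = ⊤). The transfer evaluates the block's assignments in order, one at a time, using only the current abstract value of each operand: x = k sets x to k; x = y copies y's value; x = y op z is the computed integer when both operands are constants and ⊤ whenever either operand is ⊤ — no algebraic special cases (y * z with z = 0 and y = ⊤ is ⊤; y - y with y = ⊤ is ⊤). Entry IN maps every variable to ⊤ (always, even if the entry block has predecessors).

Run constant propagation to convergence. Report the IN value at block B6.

Answer: {a: ⊤, b: ⊤, c: ⊤, d: ⊤, e: ⊤, f: -4}

Trace:
Fixpoint table:
  B0:  IN=(all ⊤)  OUT=(all ⊤)
  B1:  IN=(all ⊤)  OUT=(all ⊤)
  B2:  IN=(all ⊤)  OUT=(all ⊤)
  B3:  IN=(all ⊤)  OUT=(all ⊤)
  B4:  IN=(all ⊤)  OUT=(all ⊤)
  B5:  IN=(all ⊤)  OUT={f:-4; rest ⊤}
  B6:  IN={f:-4; rest ⊤}  OUT={b:5, f:-4; rest ⊤}
  B7:  IN=(all ⊤)  OUT=(all ⊤)
  B8:  IN=(all ⊤)  OUT=(all ⊤)
  B9:  IN=(all ⊤)  OUT=(all ⊤)

Merge at B6: IN[B6] = OUT[B5] = {a: ⊤, b: ⊤, c: ⊤, d: ⊤, e: ⊤, f: -4}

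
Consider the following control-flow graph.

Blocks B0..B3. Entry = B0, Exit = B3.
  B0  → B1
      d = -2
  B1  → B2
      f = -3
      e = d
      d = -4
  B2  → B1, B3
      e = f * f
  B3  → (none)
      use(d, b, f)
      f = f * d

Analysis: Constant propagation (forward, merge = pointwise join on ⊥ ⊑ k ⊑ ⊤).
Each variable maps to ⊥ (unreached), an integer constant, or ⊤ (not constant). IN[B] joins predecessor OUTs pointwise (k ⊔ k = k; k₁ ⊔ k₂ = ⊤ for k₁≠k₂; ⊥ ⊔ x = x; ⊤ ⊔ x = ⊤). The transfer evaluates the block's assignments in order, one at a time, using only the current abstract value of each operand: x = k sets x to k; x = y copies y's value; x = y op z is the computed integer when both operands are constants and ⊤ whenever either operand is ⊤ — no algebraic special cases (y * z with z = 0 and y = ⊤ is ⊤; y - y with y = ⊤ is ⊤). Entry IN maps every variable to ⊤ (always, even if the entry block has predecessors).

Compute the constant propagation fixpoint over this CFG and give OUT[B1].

Answer: {a: ⊤, b: ⊤, c: ⊤, d: -4, e: ⊤, f: -3}

Derivation:
Fixpoint table:
  B0: | IN=(all ⊤) | OUT={d:-2; rest ⊤}
  B1: | IN=(all ⊤) | OUT={d:-4, f:-3; rest ⊤}
  B2: | IN={d:-4, f:-3; rest ⊤} | OUT={d:-4, e:9, f:-3; rest ⊤}
  B3: | IN={d:-4, e:9, f:-3; rest ⊤} | OUT={d:-4, e:9, f:12; rest ⊤}

Merge at B1: IN[B1] = OUT[B0] ⊔ OUT[B2] = {a: ⊤, b: ⊤, c: ⊤, d: ⊤, e: ⊤, f: ⊤}
Applying B1's transfer function to that IN value gives OUT[B1] (row B1 above).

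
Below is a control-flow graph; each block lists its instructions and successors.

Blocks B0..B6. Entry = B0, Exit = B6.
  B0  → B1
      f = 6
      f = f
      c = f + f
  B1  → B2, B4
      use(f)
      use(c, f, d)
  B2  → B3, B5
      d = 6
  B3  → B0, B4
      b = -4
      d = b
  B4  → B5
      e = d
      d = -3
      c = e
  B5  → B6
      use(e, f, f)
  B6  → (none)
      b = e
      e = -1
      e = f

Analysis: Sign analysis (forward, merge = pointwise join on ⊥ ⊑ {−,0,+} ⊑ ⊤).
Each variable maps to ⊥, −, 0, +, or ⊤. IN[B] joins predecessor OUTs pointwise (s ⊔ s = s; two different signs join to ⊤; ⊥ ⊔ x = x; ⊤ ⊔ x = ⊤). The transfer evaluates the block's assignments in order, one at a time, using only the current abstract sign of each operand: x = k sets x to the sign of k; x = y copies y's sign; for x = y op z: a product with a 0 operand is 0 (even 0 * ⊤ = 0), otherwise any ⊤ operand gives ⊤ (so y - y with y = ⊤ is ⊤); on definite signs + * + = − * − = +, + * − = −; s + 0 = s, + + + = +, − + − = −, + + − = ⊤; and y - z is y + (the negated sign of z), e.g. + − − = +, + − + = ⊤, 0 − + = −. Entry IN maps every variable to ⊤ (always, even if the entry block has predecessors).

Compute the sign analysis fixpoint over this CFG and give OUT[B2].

Per-block solution:
  B0:   IN=(all ⊤)   OUT={c:+, f:+; rest ⊤}
  B1:   IN={c:+, f:+; rest ⊤}   OUT={c:+, f:+; rest ⊤}
  B2:   IN={c:+, f:+; rest ⊤}   OUT={c:+, d:+, f:+; rest ⊤}
  B3:   IN={c:+, d:+, f:+; rest ⊤}   OUT={b:-, c:+, d:-, f:+; rest ⊤}
  B4:   IN={c:+, f:+; rest ⊤}   OUT={d:-, f:+; rest ⊤}
  B5:   IN={f:+; rest ⊤}   OUT={f:+; rest ⊤}
  B6:   IN={f:+; rest ⊤}   OUT={e:+, f:+; rest ⊤}

Merge at B2: IN[B2] = OUT[B1] = {a: ⊤, b: ⊤, c: +, d: ⊤, e: ⊤, f: +}
Applying B2's transfer function to that IN value gives OUT[B2] (row B2 above).

Answer: {a: ⊤, b: ⊤, c: +, d: +, e: ⊤, f: +}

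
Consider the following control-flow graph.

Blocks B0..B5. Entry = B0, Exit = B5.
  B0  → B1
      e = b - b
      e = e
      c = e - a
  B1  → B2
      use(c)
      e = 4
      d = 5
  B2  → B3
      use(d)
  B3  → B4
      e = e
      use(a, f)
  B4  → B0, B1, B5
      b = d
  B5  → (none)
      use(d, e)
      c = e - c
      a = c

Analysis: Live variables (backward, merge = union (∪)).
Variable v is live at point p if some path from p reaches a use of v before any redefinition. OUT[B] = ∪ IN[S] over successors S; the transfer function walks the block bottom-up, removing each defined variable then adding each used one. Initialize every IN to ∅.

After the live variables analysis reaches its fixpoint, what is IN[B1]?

Answer: {a, c, f}

Working:
Fixpoint table:
  B0:  IN={a, b, f}  OUT={a, c, f}
  B1:  IN={a, c, f}  OUT={a, c, d, e, f}
  B2:  IN={a, c, d, e, f}  OUT={a, c, d, e, f}
  B3:  IN={a, c, d, e, f}  OUT={a, c, d, e, f}
  B4:  IN={a, c, d, e, f}  OUT={a, b, c, d, e, f}
  B5:  IN={c, d, e}  OUT={}

Merge at B1: OUT[B1] = IN[B2] = {a, c, d, e, f}
Applying B1's transfer function to that OUT value gives IN[B1] (row B1 above).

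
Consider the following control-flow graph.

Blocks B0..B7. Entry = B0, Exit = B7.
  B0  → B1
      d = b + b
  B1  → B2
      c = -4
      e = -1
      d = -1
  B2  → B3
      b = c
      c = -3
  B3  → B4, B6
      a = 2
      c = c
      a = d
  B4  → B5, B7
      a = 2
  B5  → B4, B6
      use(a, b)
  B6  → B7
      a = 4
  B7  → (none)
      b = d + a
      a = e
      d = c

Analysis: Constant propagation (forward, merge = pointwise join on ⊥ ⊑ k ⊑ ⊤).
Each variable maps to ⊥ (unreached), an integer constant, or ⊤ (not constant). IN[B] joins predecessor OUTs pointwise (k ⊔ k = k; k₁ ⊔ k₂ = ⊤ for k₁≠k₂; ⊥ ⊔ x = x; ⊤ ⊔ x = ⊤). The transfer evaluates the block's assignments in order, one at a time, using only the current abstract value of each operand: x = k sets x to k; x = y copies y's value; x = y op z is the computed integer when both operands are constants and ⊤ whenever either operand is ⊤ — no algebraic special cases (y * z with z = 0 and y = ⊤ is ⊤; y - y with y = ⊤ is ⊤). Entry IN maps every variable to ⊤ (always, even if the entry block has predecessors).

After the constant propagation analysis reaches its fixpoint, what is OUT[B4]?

Answer: {a: 2, b: -4, c: -3, d: -1, e: -1, f: ⊤}

Working:
Fixpoint table:
  B0:   IN=(all ⊤)   OUT=(all ⊤)
  B1:   IN=(all ⊤)   OUT={c:-4, d:-1, e:-1; rest ⊤}
  B2:   IN={c:-4, d:-1, e:-1; rest ⊤}   OUT={b:-4, c:-3, d:-1, e:-1; rest ⊤}
  B3:   IN={b:-4, c:-3, d:-1, e:-1; rest ⊤}   OUT={a:-1, b:-4, c:-3, d:-1, e:-1; rest ⊤}
  B4:   IN={b:-4, c:-3, d:-1, e:-1; rest ⊤}   OUT={a:2, b:-4, c:-3, d:-1, e:-1; rest ⊤}
  B5:   IN={a:2, b:-4, c:-3, d:-1, e:-1; rest ⊤}   OUT={a:2, b:-4, c:-3, d:-1, e:-1; rest ⊤}
  B6:   IN={b:-4, c:-3, d:-1, e:-1; rest ⊤}   OUT={a:4, b:-4, c:-3, d:-1, e:-1; rest ⊤}
  B7:   IN={b:-4, c:-3, d:-1, e:-1; rest ⊤}   OUT={a:-1, c:-3, d:-3, e:-1; rest ⊤}

Merge at B4: IN[B4] = OUT[B3] ⊔ OUT[B5] = {a: ⊤, b: -4, c: -3, d: -1, e: -1, f: ⊤}
Applying B4's transfer function to that IN value gives OUT[B4] (row B4 above).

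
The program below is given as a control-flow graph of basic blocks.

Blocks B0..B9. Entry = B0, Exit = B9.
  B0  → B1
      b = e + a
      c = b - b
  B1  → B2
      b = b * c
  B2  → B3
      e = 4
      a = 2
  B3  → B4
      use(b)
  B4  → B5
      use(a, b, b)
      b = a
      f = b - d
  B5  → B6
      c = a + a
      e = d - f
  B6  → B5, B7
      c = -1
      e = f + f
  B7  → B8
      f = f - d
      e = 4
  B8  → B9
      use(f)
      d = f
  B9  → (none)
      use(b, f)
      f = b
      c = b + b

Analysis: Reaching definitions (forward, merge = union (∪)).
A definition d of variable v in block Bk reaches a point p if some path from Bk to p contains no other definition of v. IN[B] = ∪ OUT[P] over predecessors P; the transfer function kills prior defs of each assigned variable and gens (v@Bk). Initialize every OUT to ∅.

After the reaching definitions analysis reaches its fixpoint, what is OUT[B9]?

Answer: {a@B2, b@B4, c@B9, d@B8, e@B7, f@B9}

Trace:
Converged values:
  B0: | IN={} | OUT={b@B0, c@B0}
  B1: | IN={b@B0, c@B0} | OUT={b@B1, c@B0}
  B2: | IN={b@B1, c@B0} | OUT={a@B2, b@B1, c@B0, e@B2}
  B3: | IN={a@B2, b@B1, c@B0, e@B2} | OUT={a@B2, b@B1, c@B0, e@B2}
  B4: | IN={a@B2, b@B1, c@B0, e@B2} | OUT={a@B2, b@B4, c@B0, e@B2, f@B4}
  B5: | IN={a@B2, b@B4, c@B0, c@B6, e@B2, e@B6, f@B4} | OUT={a@B2, b@B4, c@B5, e@B5, f@B4}
  B6: | IN={a@B2, b@B4, c@B5, e@B5, f@B4} | OUT={a@B2, b@B4, c@B6, e@B6, f@B4}
  B7: | IN={a@B2, b@B4, c@B6, e@B6, f@B4} | OUT={a@B2, b@B4, c@B6, e@B7, f@B7}
  B8: | IN={a@B2, b@B4, c@B6, e@B7, f@B7} | OUT={a@B2, b@B4, c@B6, d@B8, e@B7, f@B7}
  B9: | IN={a@B2, b@B4, c@B6, d@B8, e@B7, f@B7} | OUT={a@B2, b@B4, c@B9, d@B8, e@B7, f@B9}

Merge at B9: IN[B9] = OUT[B8] = {a@B2, b@B4, c@B6, d@B8, e@B7, f@B7}
Applying B9's transfer function to that IN value gives OUT[B9] (row B9 above).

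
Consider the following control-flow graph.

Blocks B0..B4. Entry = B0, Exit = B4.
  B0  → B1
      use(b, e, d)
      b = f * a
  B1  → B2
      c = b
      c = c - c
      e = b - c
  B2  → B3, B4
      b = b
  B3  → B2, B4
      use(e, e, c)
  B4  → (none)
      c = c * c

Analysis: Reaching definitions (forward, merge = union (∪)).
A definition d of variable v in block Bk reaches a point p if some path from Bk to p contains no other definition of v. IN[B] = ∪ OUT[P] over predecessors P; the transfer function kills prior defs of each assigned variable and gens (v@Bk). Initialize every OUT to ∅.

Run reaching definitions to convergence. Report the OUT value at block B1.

Answer: {b@B0, c@B1, e@B1}

Trace:
Per-block solution:
  B0:   IN={}   OUT={b@B0}
  B1:   IN={b@B0}   OUT={b@B0, c@B1, e@B1}
  B2:   IN={b@B0, b@B2, c@B1, e@B1}   OUT={b@B2, c@B1, e@B1}
  B3:   IN={b@B2, c@B1, e@B1}   OUT={b@B2, c@B1, e@B1}
  B4:   IN={b@B2, c@B1, e@B1}   OUT={b@B2, c@B4, e@B1}

Merge at B1: IN[B1] = OUT[B0] = {b@B0}
Applying B1's transfer function to that IN value gives OUT[B1] (row B1 above).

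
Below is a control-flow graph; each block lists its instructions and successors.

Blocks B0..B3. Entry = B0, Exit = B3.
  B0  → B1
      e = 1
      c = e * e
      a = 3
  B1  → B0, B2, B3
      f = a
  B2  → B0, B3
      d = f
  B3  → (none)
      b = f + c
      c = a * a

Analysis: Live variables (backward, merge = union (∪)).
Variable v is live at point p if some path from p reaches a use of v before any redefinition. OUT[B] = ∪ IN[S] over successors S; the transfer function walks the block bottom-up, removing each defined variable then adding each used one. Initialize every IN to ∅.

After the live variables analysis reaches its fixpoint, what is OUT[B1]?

Answer: {a, c, f}

Working:
Fixpoint table:
  B0: | IN={} | OUT={a, c}
  B1: | IN={a, c} | OUT={a, c, f}
  B2: | IN={a, c, f} | OUT={a, c, f}
  B3: | IN={a, c, f} | OUT={}

Merge at B1: OUT[B1] = IN[B0] ⊔ IN[B2] ⊔ IN[B3] = {a, c, f}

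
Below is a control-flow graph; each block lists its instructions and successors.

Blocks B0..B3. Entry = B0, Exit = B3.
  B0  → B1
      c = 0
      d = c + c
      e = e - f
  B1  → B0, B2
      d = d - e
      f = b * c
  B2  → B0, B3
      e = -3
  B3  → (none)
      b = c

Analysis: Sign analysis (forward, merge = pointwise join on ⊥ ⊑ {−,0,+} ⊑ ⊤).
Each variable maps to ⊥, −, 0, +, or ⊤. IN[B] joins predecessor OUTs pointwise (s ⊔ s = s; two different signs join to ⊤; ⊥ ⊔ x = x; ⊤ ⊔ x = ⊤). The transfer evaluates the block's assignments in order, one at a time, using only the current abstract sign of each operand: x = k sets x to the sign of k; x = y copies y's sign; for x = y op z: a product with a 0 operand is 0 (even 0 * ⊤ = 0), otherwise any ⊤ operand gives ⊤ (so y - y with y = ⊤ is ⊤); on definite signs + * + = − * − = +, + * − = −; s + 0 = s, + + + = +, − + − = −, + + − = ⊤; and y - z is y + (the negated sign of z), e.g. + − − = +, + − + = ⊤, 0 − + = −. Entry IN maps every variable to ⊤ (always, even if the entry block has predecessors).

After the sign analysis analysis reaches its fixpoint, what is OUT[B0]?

Answer: {a: ⊤, b: ⊤, c: 0, d: 0, e: ⊤, f: ⊤}

Working:
Fixpoint table:
  B0:  IN=(all ⊤)  OUT={c:0, d:0; rest ⊤}
  B1:  IN={c:0, d:0; rest ⊤}  OUT={c:0, f:0; rest ⊤}
  B2:  IN={c:0, f:0; rest ⊤}  OUT={c:0, e:-, f:0; rest ⊤}
  B3:  IN={c:0, e:-, f:0; rest ⊤}  OUT={b:0, c:0, e:-, f:0; rest ⊤}

Merge at B0 (entry node, so the boundary value (all ⊤) is joined with the incoming edge(s)): IN[B0] = (all ⊤) ⊔ OUT[B1] ⊔ OUT[B2] = {a: ⊤, b: ⊤, c: ⊤, d: ⊤, e: ⊤, f: ⊤}
Applying B0's transfer function to that IN value gives OUT[B0] (row B0 above).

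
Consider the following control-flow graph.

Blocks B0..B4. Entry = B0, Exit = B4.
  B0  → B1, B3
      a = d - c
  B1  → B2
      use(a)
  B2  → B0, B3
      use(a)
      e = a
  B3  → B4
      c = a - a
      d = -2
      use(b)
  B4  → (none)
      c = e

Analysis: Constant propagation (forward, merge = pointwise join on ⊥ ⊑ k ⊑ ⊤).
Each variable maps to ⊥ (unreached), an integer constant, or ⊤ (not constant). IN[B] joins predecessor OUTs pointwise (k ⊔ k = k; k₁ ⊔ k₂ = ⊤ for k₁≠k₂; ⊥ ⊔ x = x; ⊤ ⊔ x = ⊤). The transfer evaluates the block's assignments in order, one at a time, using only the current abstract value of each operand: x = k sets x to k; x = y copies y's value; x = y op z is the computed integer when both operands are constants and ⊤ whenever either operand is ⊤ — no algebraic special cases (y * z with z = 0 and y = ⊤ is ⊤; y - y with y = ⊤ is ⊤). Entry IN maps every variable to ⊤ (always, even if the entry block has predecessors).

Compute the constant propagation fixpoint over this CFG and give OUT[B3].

Answer: {a: ⊤, b: ⊤, c: ⊤, d: -2, e: ⊤, f: ⊤}

Working:
Converged values:
  B0:   IN=(all ⊤)   OUT=(all ⊤)
  B1:   IN=(all ⊤)   OUT=(all ⊤)
  B2:   IN=(all ⊤)   OUT=(all ⊤)
  B3:   IN=(all ⊤)   OUT={d:-2; rest ⊤}
  B4:   IN={d:-2; rest ⊤}   OUT={d:-2; rest ⊤}

Merge at B3: IN[B3] = OUT[B0] ⊔ OUT[B2] = {a: ⊤, b: ⊤, c: ⊤, d: ⊤, e: ⊤, f: ⊤}
Applying B3's transfer function to that IN value gives OUT[B3] (row B3 above).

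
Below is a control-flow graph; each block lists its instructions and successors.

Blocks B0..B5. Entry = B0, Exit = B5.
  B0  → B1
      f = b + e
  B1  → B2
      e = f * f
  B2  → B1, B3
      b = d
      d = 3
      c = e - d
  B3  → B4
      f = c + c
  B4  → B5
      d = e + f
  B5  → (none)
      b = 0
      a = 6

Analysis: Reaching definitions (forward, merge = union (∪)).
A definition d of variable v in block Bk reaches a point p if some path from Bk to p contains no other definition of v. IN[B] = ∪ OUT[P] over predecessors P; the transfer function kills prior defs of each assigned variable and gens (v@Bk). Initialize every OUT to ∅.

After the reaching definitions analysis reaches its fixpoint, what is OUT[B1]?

Per-block solution:
  B0: | IN={} | OUT={f@B0}
  B1: | IN={b@B2, c@B2, d@B2, e@B1, f@B0} | OUT={b@B2, c@B2, d@B2, e@B1, f@B0}
  B2: | IN={b@B2, c@B2, d@B2, e@B1, f@B0} | OUT={b@B2, c@B2, d@B2, e@B1, f@B0}
  B3: | IN={b@B2, c@B2, d@B2, e@B1, f@B0} | OUT={b@B2, c@B2, d@B2, e@B1, f@B3}
  B4: | IN={b@B2, c@B2, d@B2, e@B1, f@B3} | OUT={b@B2, c@B2, d@B4, e@B1, f@B3}
  B5: | IN={b@B2, c@B2, d@B4, e@B1, f@B3} | OUT={a@B5, b@B5, c@B2, d@B4, e@B1, f@B3}

Merge at B1: IN[B1] = OUT[B0] ⊔ OUT[B2] = {b@B2, c@B2, d@B2, e@B1, f@B0}
Applying B1's transfer function to that IN value gives OUT[B1] (row B1 above).

Answer: {b@B2, c@B2, d@B2, e@B1, f@B0}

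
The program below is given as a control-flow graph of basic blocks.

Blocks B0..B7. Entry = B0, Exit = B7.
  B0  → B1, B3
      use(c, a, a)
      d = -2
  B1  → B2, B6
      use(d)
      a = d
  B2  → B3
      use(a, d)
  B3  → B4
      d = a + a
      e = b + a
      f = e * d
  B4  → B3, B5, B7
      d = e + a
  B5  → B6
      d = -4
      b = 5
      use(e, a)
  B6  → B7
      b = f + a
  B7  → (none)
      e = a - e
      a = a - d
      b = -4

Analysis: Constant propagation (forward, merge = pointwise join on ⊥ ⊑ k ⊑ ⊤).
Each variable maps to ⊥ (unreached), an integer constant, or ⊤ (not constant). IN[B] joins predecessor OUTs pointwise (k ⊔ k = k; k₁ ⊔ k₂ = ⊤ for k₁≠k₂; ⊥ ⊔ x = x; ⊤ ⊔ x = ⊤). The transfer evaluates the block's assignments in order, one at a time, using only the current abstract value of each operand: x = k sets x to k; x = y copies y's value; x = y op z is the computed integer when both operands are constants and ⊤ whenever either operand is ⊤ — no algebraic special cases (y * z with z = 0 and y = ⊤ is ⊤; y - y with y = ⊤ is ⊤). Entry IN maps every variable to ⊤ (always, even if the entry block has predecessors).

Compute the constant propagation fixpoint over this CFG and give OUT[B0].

Per-block solution:
  B0: | IN=(all ⊤) | OUT={d:-2; rest ⊤}
  B1: | IN={d:-2; rest ⊤} | OUT={a:-2, d:-2; rest ⊤}
  B2: | IN={a:-2, d:-2; rest ⊤} | OUT={a:-2, d:-2; rest ⊤}
  B3: | IN=(all ⊤) | OUT=(all ⊤)
  B4: | IN=(all ⊤) | OUT=(all ⊤)
  B5: | IN=(all ⊤) | OUT={b:5, d:-4; rest ⊤}
  B6: | IN=(all ⊤) | OUT=(all ⊤)
  B7: | IN=(all ⊤) | OUT={b:-4; rest ⊤}

B0 is the boundary node: IN[B0] = {a: ⊤, b: ⊤, c: ⊤, d: ⊤, e: ⊤, f: ⊤}
Applying B0's transfer function to that IN value gives OUT[B0] (row B0 above).

Answer: {a: ⊤, b: ⊤, c: ⊤, d: -2, e: ⊤, f: ⊤}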